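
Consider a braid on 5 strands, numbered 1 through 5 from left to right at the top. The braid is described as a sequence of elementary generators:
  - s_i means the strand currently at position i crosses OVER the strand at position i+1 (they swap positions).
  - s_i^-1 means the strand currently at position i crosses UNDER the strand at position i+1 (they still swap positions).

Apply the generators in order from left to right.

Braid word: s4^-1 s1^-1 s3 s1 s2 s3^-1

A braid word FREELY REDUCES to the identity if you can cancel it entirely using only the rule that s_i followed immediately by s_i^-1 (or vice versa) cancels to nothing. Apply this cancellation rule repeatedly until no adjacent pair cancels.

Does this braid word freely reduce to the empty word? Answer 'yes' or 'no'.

Gen 1 (s4^-1): push. Stack: [s4^-1]
Gen 2 (s1^-1): push. Stack: [s4^-1 s1^-1]
Gen 3 (s3): push. Stack: [s4^-1 s1^-1 s3]
Gen 4 (s1): push. Stack: [s4^-1 s1^-1 s3 s1]
Gen 5 (s2): push. Stack: [s4^-1 s1^-1 s3 s1 s2]
Gen 6 (s3^-1): push. Stack: [s4^-1 s1^-1 s3 s1 s2 s3^-1]
Reduced word: s4^-1 s1^-1 s3 s1 s2 s3^-1

Answer: no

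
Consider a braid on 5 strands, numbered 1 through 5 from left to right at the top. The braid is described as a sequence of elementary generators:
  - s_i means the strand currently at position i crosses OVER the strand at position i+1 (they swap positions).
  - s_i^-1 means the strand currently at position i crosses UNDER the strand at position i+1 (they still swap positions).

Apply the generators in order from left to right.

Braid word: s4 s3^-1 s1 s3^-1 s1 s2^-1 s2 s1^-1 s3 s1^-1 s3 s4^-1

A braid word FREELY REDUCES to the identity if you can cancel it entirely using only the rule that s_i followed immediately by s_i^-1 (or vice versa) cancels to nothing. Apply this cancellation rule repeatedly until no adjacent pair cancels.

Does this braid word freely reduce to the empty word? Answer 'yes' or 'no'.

Answer: yes

Derivation:
Gen 1 (s4): push. Stack: [s4]
Gen 2 (s3^-1): push. Stack: [s4 s3^-1]
Gen 3 (s1): push. Stack: [s4 s3^-1 s1]
Gen 4 (s3^-1): push. Stack: [s4 s3^-1 s1 s3^-1]
Gen 5 (s1): push. Stack: [s4 s3^-1 s1 s3^-1 s1]
Gen 6 (s2^-1): push. Stack: [s4 s3^-1 s1 s3^-1 s1 s2^-1]
Gen 7 (s2): cancels prior s2^-1. Stack: [s4 s3^-1 s1 s3^-1 s1]
Gen 8 (s1^-1): cancels prior s1. Stack: [s4 s3^-1 s1 s3^-1]
Gen 9 (s3): cancels prior s3^-1. Stack: [s4 s3^-1 s1]
Gen 10 (s1^-1): cancels prior s1. Stack: [s4 s3^-1]
Gen 11 (s3): cancels prior s3^-1. Stack: [s4]
Gen 12 (s4^-1): cancels prior s4. Stack: []
Reduced word: (empty)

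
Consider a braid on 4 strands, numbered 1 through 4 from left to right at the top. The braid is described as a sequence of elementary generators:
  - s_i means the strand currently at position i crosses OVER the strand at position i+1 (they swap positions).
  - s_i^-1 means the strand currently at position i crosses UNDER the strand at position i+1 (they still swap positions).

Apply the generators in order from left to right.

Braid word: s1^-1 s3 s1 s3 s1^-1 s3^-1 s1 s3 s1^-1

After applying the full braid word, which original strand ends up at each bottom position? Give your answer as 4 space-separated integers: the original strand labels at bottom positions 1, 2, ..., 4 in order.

Answer: 2 1 3 4

Derivation:
Gen 1 (s1^-1): strand 1 crosses under strand 2. Perm now: [2 1 3 4]
Gen 2 (s3): strand 3 crosses over strand 4. Perm now: [2 1 4 3]
Gen 3 (s1): strand 2 crosses over strand 1. Perm now: [1 2 4 3]
Gen 4 (s3): strand 4 crosses over strand 3. Perm now: [1 2 3 4]
Gen 5 (s1^-1): strand 1 crosses under strand 2. Perm now: [2 1 3 4]
Gen 6 (s3^-1): strand 3 crosses under strand 4. Perm now: [2 1 4 3]
Gen 7 (s1): strand 2 crosses over strand 1. Perm now: [1 2 4 3]
Gen 8 (s3): strand 4 crosses over strand 3. Perm now: [1 2 3 4]
Gen 9 (s1^-1): strand 1 crosses under strand 2. Perm now: [2 1 3 4]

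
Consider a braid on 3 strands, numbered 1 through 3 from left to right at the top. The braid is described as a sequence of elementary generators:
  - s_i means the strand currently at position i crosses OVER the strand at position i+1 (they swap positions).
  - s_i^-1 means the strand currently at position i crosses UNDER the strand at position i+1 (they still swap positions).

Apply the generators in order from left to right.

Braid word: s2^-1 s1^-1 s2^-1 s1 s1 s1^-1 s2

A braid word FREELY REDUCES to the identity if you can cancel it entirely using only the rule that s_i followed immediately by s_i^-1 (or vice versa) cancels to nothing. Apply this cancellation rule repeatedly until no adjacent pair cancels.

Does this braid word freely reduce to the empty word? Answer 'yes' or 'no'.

Answer: no

Derivation:
Gen 1 (s2^-1): push. Stack: [s2^-1]
Gen 2 (s1^-1): push. Stack: [s2^-1 s1^-1]
Gen 3 (s2^-1): push. Stack: [s2^-1 s1^-1 s2^-1]
Gen 4 (s1): push. Stack: [s2^-1 s1^-1 s2^-1 s1]
Gen 5 (s1): push. Stack: [s2^-1 s1^-1 s2^-1 s1 s1]
Gen 6 (s1^-1): cancels prior s1. Stack: [s2^-1 s1^-1 s2^-1 s1]
Gen 7 (s2): push. Stack: [s2^-1 s1^-1 s2^-1 s1 s2]
Reduced word: s2^-1 s1^-1 s2^-1 s1 s2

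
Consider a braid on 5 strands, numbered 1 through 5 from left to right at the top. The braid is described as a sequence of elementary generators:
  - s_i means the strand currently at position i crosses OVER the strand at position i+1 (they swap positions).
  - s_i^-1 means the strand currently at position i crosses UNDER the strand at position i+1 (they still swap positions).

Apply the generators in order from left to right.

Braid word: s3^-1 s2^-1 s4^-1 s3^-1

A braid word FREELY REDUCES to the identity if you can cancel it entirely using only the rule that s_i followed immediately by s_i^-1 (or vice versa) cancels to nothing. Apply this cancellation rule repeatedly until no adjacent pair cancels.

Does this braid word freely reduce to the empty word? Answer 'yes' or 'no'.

Gen 1 (s3^-1): push. Stack: [s3^-1]
Gen 2 (s2^-1): push. Stack: [s3^-1 s2^-1]
Gen 3 (s4^-1): push. Stack: [s3^-1 s2^-1 s4^-1]
Gen 4 (s3^-1): push. Stack: [s3^-1 s2^-1 s4^-1 s3^-1]
Reduced word: s3^-1 s2^-1 s4^-1 s3^-1

Answer: no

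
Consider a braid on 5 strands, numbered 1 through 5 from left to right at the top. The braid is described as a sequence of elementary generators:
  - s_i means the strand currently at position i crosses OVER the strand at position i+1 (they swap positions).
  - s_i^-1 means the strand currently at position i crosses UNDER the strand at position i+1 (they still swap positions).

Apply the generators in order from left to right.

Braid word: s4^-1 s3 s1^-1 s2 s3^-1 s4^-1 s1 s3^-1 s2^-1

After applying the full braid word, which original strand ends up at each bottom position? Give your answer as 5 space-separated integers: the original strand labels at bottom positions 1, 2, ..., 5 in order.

Answer: 5 4 2 3 1

Derivation:
Gen 1 (s4^-1): strand 4 crosses under strand 5. Perm now: [1 2 3 5 4]
Gen 2 (s3): strand 3 crosses over strand 5. Perm now: [1 2 5 3 4]
Gen 3 (s1^-1): strand 1 crosses under strand 2. Perm now: [2 1 5 3 4]
Gen 4 (s2): strand 1 crosses over strand 5. Perm now: [2 5 1 3 4]
Gen 5 (s3^-1): strand 1 crosses under strand 3. Perm now: [2 5 3 1 4]
Gen 6 (s4^-1): strand 1 crosses under strand 4. Perm now: [2 5 3 4 1]
Gen 7 (s1): strand 2 crosses over strand 5. Perm now: [5 2 3 4 1]
Gen 8 (s3^-1): strand 3 crosses under strand 4. Perm now: [5 2 4 3 1]
Gen 9 (s2^-1): strand 2 crosses under strand 4. Perm now: [5 4 2 3 1]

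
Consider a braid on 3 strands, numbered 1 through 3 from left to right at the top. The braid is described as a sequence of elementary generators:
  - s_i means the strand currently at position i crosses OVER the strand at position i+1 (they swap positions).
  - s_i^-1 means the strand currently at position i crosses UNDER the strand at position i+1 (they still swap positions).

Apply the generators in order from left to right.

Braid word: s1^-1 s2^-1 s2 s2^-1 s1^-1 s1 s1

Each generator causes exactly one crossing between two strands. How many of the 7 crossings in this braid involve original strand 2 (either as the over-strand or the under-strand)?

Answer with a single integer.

Answer: 4

Derivation:
Gen 1: crossing 1x2. Involves strand 2? yes. Count so far: 1
Gen 2: crossing 1x3. Involves strand 2? no. Count so far: 1
Gen 3: crossing 3x1. Involves strand 2? no. Count so far: 1
Gen 4: crossing 1x3. Involves strand 2? no. Count so far: 1
Gen 5: crossing 2x3. Involves strand 2? yes. Count so far: 2
Gen 6: crossing 3x2. Involves strand 2? yes. Count so far: 3
Gen 7: crossing 2x3. Involves strand 2? yes. Count so far: 4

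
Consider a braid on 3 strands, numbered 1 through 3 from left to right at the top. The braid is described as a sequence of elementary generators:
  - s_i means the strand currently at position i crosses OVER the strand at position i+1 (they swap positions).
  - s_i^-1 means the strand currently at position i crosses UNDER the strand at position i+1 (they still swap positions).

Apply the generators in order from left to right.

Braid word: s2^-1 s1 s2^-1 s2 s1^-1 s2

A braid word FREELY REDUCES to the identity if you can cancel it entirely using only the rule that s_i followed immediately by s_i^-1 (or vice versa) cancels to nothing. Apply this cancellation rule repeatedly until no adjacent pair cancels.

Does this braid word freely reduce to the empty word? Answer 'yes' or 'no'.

Gen 1 (s2^-1): push. Stack: [s2^-1]
Gen 2 (s1): push. Stack: [s2^-1 s1]
Gen 3 (s2^-1): push. Stack: [s2^-1 s1 s2^-1]
Gen 4 (s2): cancels prior s2^-1. Stack: [s2^-1 s1]
Gen 5 (s1^-1): cancels prior s1. Stack: [s2^-1]
Gen 6 (s2): cancels prior s2^-1. Stack: []
Reduced word: (empty)

Answer: yes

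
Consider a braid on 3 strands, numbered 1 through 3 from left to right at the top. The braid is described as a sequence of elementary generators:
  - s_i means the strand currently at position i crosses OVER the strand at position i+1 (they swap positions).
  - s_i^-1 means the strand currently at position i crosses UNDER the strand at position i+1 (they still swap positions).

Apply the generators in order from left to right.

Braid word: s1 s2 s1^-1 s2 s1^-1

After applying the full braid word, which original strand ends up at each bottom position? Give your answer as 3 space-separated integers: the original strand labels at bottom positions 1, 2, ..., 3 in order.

Answer: 1 3 2

Derivation:
Gen 1 (s1): strand 1 crosses over strand 2. Perm now: [2 1 3]
Gen 2 (s2): strand 1 crosses over strand 3. Perm now: [2 3 1]
Gen 3 (s1^-1): strand 2 crosses under strand 3. Perm now: [3 2 1]
Gen 4 (s2): strand 2 crosses over strand 1. Perm now: [3 1 2]
Gen 5 (s1^-1): strand 3 crosses under strand 1. Perm now: [1 3 2]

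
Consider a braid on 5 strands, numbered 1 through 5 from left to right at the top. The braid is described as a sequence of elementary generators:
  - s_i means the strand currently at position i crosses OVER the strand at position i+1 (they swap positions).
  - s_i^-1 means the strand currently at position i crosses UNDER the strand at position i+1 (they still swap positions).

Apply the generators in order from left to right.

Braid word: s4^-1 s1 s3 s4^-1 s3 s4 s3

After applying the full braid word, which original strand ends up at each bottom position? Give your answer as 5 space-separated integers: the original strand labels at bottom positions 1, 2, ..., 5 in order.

Gen 1 (s4^-1): strand 4 crosses under strand 5. Perm now: [1 2 3 5 4]
Gen 2 (s1): strand 1 crosses over strand 2. Perm now: [2 1 3 5 4]
Gen 3 (s3): strand 3 crosses over strand 5. Perm now: [2 1 5 3 4]
Gen 4 (s4^-1): strand 3 crosses under strand 4. Perm now: [2 1 5 4 3]
Gen 5 (s3): strand 5 crosses over strand 4. Perm now: [2 1 4 5 3]
Gen 6 (s4): strand 5 crosses over strand 3. Perm now: [2 1 4 3 5]
Gen 7 (s3): strand 4 crosses over strand 3. Perm now: [2 1 3 4 5]

Answer: 2 1 3 4 5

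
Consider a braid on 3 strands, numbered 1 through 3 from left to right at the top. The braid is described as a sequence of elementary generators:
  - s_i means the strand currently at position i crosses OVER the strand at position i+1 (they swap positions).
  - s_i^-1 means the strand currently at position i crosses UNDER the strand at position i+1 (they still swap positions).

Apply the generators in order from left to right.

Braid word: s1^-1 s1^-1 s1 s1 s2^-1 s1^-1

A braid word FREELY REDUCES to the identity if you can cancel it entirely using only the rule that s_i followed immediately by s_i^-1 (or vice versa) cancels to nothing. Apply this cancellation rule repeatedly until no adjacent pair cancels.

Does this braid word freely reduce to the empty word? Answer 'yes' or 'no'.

Gen 1 (s1^-1): push. Stack: [s1^-1]
Gen 2 (s1^-1): push. Stack: [s1^-1 s1^-1]
Gen 3 (s1): cancels prior s1^-1. Stack: [s1^-1]
Gen 4 (s1): cancels prior s1^-1. Stack: []
Gen 5 (s2^-1): push. Stack: [s2^-1]
Gen 6 (s1^-1): push. Stack: [s2^-1 s1^-1]
Reduced word: s2^-1 s1^-1

Answer: no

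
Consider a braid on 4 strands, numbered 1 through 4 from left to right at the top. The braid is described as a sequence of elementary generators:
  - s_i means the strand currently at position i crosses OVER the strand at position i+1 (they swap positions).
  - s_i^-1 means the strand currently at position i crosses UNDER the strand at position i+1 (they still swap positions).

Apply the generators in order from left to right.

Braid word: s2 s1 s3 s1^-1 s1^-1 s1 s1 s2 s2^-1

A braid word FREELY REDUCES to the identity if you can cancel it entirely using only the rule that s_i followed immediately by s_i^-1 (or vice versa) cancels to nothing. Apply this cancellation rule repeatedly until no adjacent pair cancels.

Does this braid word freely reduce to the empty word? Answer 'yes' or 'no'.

Gen 1 (s2): push. Stack: [s2]
Gen 2 (s1): push. Stack: [s2 s1]
Gen 3 (s3): push. Stack: [s2 s1 s3]
Gen 4 (s1^-1): push. Stack: [s2 s1 s3 s1^-1]
Gen 5 (s1^-1): push. Stack: [s2 s1 s3 s1^-1 s1^-1]
Gen 6 (s1): cancels prior s1^-1. Stack: [s2 s1 s3 s1^-1]
Gen 7 (s1): cancels prior s1^-1. Stack: [s2 s1 s3]
Gen 8 (s2): push. Stack: [s2 s1 s3 s2]
Gen 9 (s2^-1): cancels prior s2. Stack: [s2 s1 s3]
Reduced word: s2 s1 s3

Answer: no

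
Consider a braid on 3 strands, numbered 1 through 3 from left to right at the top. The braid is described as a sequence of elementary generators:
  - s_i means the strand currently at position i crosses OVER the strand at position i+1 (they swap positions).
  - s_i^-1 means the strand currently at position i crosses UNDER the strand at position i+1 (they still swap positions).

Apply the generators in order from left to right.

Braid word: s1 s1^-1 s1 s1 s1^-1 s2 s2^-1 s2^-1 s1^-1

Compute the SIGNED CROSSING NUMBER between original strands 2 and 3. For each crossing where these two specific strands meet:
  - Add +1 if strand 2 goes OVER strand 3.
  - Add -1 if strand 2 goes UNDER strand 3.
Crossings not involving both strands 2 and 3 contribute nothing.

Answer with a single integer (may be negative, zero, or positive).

Answer: -1

Derivation:
Gen 1: crossing 1x2. Both 2&3? no. Sum: 0
Gen 2: crossing 2x1. Both 2&3? no. Sum: 0
Gen 3: crossing 1x2. Both 2&3? no. Sum: 0
Gen 4: crossing 2x1. Both 2&3? no. Sum: 0
Gen 5: crossing 1x2. Both 2&3? no. Sum: 0
Gen 6: crossing 1x3. Both 2&3? no. Sum: 0
Gen 7: crossing 3x1. Both 2&3? no. Sum: 0
Gen 8: crossing 1x3. Both 2&3? no. Sum: 0
Gen 9: 2 under 3. Both 2&3? yes. Contrib: -1. Sum: -1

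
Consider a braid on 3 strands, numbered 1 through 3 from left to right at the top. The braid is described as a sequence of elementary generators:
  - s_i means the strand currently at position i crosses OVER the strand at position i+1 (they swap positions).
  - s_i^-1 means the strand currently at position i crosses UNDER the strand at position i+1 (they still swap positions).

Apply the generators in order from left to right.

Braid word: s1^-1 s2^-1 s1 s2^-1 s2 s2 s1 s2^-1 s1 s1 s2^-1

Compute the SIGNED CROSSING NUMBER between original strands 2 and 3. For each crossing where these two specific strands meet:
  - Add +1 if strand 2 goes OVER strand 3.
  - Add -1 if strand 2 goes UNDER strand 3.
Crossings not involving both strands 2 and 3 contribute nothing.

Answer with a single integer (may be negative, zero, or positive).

Answer: 1

Derivation:
Gen 1: crossing 1x2. Both 2&3? no. Sum: 0
Gen 2: crossing 1x3. Both 2&3? no. Sum: 0
Gen 3: 2 over 3. Both 2&3? yes. Contrib: +1. Sum: 1
Gen 4: crossing 2x1. Both 2&3? no. Sum: 1
Gen 5: crossing 1x2. Both 2&3? no. Sum: 1
Gen 6: crossing 2x1. Both 2&3? no. Sum: 1
Gen 7: crossing 3x1. Both 2&3? no. Sum: 1
Gen 8: 3 under 2. Both 2&3? yes. Contrib: +1. Sum: 2
Gen 9: crossing 1x2. Both 2&3? no. Sum: 2
Gen 10: crossing 2x1. Both 2&3? no. Sum: 2
Gen 11: 2 under 3. Both 2&3? yes. Contrib: -1. Sum: 1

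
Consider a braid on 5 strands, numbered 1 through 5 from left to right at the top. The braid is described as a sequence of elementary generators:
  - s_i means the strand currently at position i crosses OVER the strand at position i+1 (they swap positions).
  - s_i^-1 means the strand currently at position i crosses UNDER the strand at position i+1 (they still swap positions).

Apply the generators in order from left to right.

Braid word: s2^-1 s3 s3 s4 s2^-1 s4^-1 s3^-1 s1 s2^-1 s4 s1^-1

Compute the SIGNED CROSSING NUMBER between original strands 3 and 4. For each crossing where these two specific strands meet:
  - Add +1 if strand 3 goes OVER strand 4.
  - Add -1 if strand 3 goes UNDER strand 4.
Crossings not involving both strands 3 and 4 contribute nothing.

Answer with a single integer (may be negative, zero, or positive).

Gen 1: crossing 2x3. Both 3&4? no. Sum: 0
Gen 2: crossing 2x4. Both 3&4? no. Sum: 0
Gen 3: crossing 4x2. Both 3&4? no. Sum: 0
Gen 4: crossing 4x5. Both 3&4? no. Sum: 0
Gen 5: crossing 3x2. Both 3&4? no. Sum: 0
Gen 6: crossing 5x4. Both 3&4? no. Sum: 0
Gen 7: 3 under 4. Both 3&4? yes. Contrib: -1. Sum: -1
Gen 8: crossing 1x2. Both 3&4? no. Sum: -1
Gen 9: crossing 1x4. Both 3&4? no. Sum: -1
Gen 10: crossing 3x5. Both 3&4? no. Sum: -1
Gen 11: crossing 2x4. Both 3&4? no. Sum: -1

Answer: -1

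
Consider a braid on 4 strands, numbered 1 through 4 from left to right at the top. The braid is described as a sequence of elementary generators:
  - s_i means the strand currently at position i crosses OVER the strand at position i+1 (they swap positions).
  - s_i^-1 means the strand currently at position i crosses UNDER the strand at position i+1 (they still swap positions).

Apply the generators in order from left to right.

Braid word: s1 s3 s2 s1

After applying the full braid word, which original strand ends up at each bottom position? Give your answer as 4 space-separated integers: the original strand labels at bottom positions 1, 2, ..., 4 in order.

Gen 1 (s1): strand 1 crosses over strand 2. Perm now: [2 1 3 4]
Gen 2 (s3): strand 3 crosses over strand 4. Perm now: [2 1 4 3]
Gen 3 (s2): strand 1 crosses over strand 4. Perm now: [2 4 1 3]
Gen 4 (s1): strand 2 crosses over strand 4. Perm now: [4 2 1 3]

Answer: 4 2 1 3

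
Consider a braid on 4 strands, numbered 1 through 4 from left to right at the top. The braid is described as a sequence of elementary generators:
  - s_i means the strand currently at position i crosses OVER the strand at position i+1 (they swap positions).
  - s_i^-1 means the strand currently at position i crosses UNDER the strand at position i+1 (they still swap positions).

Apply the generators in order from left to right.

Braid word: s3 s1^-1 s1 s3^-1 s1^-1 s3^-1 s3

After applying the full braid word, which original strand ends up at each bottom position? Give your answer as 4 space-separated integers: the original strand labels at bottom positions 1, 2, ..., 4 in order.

Answer: 2 1 3 4

Derivation:
Gen 1 (s3): strand 3 crosses over strand 4. Perm now: [1 2 4 3]
Gen 2 (s1^-1): strand 1 crosses under strand 2. Perm now: [2 1 4 3]
Gen 3 (s1): strand 2 crosses over strand 1. Perm now: [1 2 4 3]
Gen 4 (s3^-1): strand 4 crosses under strand 3. Perm now: [1 2 3 4]
Gen 5 (s1^-1): strand 1 crosses under strand 2. Perm now: [2 1 3 4]
Gen 6 (s3^-1): strand 3 crosses under strand 4. Perm now: [2 1 4 3]
Gen 7 (s3): strand 4 crosses over strand 3. Perm now: [2 1 3 4]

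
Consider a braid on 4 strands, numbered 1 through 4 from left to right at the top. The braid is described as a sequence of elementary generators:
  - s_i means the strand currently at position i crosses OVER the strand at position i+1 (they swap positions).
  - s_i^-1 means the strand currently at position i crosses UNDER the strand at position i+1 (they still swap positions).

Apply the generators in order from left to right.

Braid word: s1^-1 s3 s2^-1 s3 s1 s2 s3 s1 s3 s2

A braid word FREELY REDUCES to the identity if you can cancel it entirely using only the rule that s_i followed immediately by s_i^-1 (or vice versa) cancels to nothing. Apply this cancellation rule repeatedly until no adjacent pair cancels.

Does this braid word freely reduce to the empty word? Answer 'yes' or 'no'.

Gen 1 (s1^-1): push. Stack: [s1^-1]
Gen 2 (s3): push. Stack: [s1^-1 s3]
Gen 3 (s2^-1): push. Stack: [s1^-1 s3 s2^-1]
Gen 4 (s3): push. Stack: [s1^-1 s3 s2^-1 s3]
Gen 5 (s1): push. Stack: [s1^-1 s3 s2^-1 s3 s1]
Gen 6 (s2): push. Stack: [s1^-1 s3 s2^-1 s3 s1 s2]
Gen 7 (s3): push. Stack: [s1^-1 s3 s2^-1 s3 s1 s2 s3]
Gen 8 (s1): push. Stack: [s1^-1 s3 s2^-1 s3 s1 s2 s3 s1]
Gen 9 (s3): push. Stack: [s1^-1 s3 s2^-1 s3 s1 s2 s3 s1 s3]
Gen 10 (s2): push. Stack: [s1^-1 s3 s2^-1 s3 s1 s2 s3 s1 s3 s2]
Reduced word: s1^-1 s3 s2^-1 s3 s1 s2 s3 s1 s3 s2

Answer: no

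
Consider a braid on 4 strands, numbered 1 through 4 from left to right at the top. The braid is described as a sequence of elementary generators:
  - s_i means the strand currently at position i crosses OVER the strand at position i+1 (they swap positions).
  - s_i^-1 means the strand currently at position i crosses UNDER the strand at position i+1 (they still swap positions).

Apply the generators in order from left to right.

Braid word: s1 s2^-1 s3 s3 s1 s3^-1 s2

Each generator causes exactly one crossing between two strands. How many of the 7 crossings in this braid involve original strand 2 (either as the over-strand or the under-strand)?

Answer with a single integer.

Answer: 3

Derivation:
Gen 1: crossing 1x2. Involves strand 2? yes. Count so far: 1
Gen 2: crossing 1x3. Involves strand 2? no. Count so far: 1
Gen 3: crossing 1x4. Involves strand 2? no. Count so far: 1
Gen 4: crossing 4x1. Involves strand 2? no. Count so far: 1
Gen 5: crossing 2x3. Involves strand 2? yes. Count so far: 2
Gen 6: crossing 1x4. Involves strand 2? no. Count so far: 2
Gen 7: crossing 2x4. Involves strand 2? yes. Count so far: 3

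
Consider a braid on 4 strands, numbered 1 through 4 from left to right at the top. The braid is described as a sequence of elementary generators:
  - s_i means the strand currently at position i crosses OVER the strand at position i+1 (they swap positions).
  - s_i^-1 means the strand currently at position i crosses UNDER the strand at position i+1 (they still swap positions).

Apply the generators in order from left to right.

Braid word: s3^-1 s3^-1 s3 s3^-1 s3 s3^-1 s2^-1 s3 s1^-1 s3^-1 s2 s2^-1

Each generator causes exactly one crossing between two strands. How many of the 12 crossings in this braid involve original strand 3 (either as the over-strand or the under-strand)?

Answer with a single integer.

Gen 1: crossing 3x4. Involves strand 3? yes. Count so far: 1
Gen 2: crossing 4x3. Involves strand 3? yes. Count so far: 2
Gen 3: crossing 3x4. Involves strand 3? yes. Count so far: 3
Gen 4: crossing 4x3. Involves strand 3? yes. Count so far: 4
Gen 5: crossing 3x4. Involves strand 3? yes. Count so far: 5
Gen 6: crossing 4x3. Involves strand 3? yes. Count so far: 6
Gen 7: crossing 2x3. Involves strand 3? yes. Count so far: 7
Gen 8: crossing 2x4. Involves strand 3? no. Count so far: 7
Gen 9: crossing 1x3. Involves strand 3? yes. Count so far: 8
Gen 10: crossing 4x2. Involves strand 3? no. Count so far: 8
Gen 11: crossing 1x2. Involves strand 3? no. Count so far: 8
Gen 12: crossing 2x1. Involves strand 3? no. Count so far: 8

Answer: 8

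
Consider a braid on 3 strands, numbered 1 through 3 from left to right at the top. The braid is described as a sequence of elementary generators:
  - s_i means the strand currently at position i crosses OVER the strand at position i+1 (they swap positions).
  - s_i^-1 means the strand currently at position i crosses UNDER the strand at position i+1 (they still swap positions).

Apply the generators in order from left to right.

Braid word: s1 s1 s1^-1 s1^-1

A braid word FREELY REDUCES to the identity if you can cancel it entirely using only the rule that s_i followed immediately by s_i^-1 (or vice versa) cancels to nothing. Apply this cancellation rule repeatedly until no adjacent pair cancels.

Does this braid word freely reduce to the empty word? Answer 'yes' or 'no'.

Answer: yes

Derivation:
Gen 1 (s1): push. Stack: [s1]
Gen 2 (s1): push. Stack: [s1 s1]
Gen 3 (s1^-1): cancels prior s1. Stack: [s1]
Gen 4 (s1^-1): cancels prior s1. Stack: []
Reduced word: (empty)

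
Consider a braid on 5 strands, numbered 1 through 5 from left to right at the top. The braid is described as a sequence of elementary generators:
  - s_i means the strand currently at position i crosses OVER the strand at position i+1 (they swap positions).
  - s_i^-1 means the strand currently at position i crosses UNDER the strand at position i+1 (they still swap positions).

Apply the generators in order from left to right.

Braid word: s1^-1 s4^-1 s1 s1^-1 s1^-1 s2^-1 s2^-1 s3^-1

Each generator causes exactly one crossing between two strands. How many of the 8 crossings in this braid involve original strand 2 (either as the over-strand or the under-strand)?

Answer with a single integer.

Gen 1: crossing 1x2. Involves strand 2? yes. Count so far: 1
Gen 2: crossing 4x5. Involves strand 2? no. Count so far: 1
Gen 3: crossing 2x1. Involves strand 2? yes. Count so far: 2
Gen 4: crossing 1x2. Involves strand 2? yes. Count so far: 3
Gen 5: crossing 2x1. Involves strand 2? yes. Count so far: 4
Gen 6: crossing 2x3. Involves strand 2? yes. Count so far: 5
Gen 7: crossing 3x2. Involves strand 2? yes. Count so far: 6
Gen 8: crossing 3x5. Involves strand 2? no. Count so far: 6

Answer: 6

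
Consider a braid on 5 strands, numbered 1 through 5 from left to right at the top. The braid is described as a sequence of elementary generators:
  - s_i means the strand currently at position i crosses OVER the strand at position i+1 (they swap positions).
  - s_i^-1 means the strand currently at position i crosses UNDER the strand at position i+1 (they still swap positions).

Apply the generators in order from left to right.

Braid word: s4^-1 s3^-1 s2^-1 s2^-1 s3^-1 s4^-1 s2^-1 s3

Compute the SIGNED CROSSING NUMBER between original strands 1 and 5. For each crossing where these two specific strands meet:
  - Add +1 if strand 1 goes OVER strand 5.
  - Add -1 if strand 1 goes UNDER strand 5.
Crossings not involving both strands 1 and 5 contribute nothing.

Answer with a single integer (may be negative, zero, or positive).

Answer: 0

Derivation:
Gen 1: crossing 4x5. Both 1&5? no. Sum: 0
Gen 2: crossing 3x5. Both 1&5? no. Sum: 0
Gen 3: crossing 2x5. Both 1&5? no. Sum: 0
Gen 4: crossing 5x2. Both 1&5? no. Sum: 0
Gen 5: crossing 5x3. Both 1&5? no. Sum: 0
Gen 6: crossing 5x4. Both 1&5? no. Sum: 0
Gen 7: crossing 2x3. Both 1&5? no. Sum: 0
Gen 8: crossing 2x4. Both 1&5? no. Sum: 0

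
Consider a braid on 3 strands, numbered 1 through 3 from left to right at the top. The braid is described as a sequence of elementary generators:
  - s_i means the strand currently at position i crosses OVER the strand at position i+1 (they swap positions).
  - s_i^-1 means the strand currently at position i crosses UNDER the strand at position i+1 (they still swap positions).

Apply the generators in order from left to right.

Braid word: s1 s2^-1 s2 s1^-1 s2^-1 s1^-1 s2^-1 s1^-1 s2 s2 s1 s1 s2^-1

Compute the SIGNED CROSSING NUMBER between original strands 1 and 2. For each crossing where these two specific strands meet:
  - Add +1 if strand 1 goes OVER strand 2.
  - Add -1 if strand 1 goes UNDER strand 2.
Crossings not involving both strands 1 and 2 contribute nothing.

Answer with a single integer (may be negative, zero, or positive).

Answer: 1

Derivation:
Gen 1: 1 over 2. Both 1&2? yes. Contrib: +1. Sum: 1
Gen 2: crossing 1x3. Both 1&2? no. Sum: 1
Gen 3: crossing 3x1. Both 1&2? no. Sum: 1
Gen 4: 2 under 1. Both 1&2? yes. Contrib: +1. Sum: 2
Gen 5: crossing 2x3. Both 1&2? no. Sum: 2
Gen 6: crossing 1x3. Both 1&2? no. Sum: 2
Gen 7: 1 under 2. Both 1&2? yes. Contrib: -1. Sum: 1
Gen 8: crossing 3x2. Both 1&2? no. Sum: 1
Gen 9: crossing 3x1. Both 1&2? no. Sum: 1
Gen 10: crossing 1x3. Both 1&2? no. Sum: 1
Gen 11: crossing 2x3. Both 1&2? no. Sum: 1
Gen 12: crossing 3x2. Both 1&2? no. Sum: 1
Gen 13: crossing 3x1. Both 1&2? no. Sum: 1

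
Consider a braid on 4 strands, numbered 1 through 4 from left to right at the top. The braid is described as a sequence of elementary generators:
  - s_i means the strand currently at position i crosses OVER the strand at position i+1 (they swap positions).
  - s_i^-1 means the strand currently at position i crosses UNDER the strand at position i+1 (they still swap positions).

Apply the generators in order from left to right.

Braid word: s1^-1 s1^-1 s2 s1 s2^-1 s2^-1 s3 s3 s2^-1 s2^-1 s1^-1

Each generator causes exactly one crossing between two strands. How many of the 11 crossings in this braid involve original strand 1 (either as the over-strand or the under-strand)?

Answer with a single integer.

Gen 1: crossing 1x2. Involves strand 1? yes. Count so far: 1
Gen 2: crossing 2x1. Involves strand 1? yes. Count so far: 2
Gen 3: crossing 2x3. Involves strand 1? no. Count so far: 2
Gen 4: crossing 1x3. Involves strand 1? yes. Count so far: 3
Gen 5: crossing 1x2. Involves strand 1? yes. Count so far: 4
Gen 6: crossing 2x1. Involves strand 1? yes. Count so far: 5
Gen 7: crossing 2x4. Involves strand 1? no. Count so far: 5
Gen 8: crossing 4x2. Involves strand 1? no. Count so far: 5
Gen 9: crossing 1x2. Involves strand 1? yes. Count so far: 6
Gen 10: crossing 2x1. Involves strand 1? yes. Count so far: 7
Gen 11: crossing 3x1. Involves strand 1? yes. Count so far: 8

Answer: 8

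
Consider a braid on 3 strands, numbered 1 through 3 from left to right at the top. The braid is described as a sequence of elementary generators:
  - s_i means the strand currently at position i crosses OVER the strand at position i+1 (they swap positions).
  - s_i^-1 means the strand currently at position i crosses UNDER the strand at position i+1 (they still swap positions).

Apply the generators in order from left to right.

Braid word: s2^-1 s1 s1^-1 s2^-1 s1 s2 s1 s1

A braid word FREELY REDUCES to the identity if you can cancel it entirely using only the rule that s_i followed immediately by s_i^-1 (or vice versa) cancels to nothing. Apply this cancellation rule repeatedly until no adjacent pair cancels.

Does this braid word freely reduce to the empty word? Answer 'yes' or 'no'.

Answer: no

Derivation:
Gen 1 (s2^-1): push. Stack: [s2^-1]
Gen 2 (s1): push. Stack: [s2^-1 s1]
Gen 3 (s1^-1): cancels prior s1. Stack: [s2^-1]
Gen 4 (s2^-1): push. Stack: [s2^-1 s2^-1]
Gen 5 (s1): push. Stack: [s2^-1 s2^-1 s1]
Gen 6 (s2): push. Stack: [s2^-1 s2^-1 s1 s2]
Gen 7 (s1): push. Stack: [s2^-1 s2^-1 s1 s2 s1]
Gen 8 (s1): push. Stack: [s2^-1 s2^-1 s1 s2 s1 s1]
Reduced word: s2^-1 s2^-1 s1 s2 s1 s1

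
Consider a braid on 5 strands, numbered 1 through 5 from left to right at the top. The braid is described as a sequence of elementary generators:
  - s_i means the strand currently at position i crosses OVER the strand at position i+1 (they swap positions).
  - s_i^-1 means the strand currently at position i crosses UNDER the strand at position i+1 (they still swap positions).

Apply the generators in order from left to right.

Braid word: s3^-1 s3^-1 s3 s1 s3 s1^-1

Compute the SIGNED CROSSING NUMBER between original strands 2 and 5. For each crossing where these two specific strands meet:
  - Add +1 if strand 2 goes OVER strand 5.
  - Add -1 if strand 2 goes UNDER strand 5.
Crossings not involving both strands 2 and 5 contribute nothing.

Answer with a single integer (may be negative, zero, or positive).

Gen 1: crossing 3x4. Both 2&5? no. Sum: 0
Gen 2: crossing 4x3. Both 2&5? no. Sum: 0
Gen 3: crossing 3x4. Both 2&5? no. Sum: 0
Gen 4: crossing 1x2. Both 2&5? no. Sum: 0
Gen 5: crossing 4x3. Both 2&5? no. Sum: 0
Gen 6: crossing 2x1. Both 2&5? no. Sum: 0

Answer: 0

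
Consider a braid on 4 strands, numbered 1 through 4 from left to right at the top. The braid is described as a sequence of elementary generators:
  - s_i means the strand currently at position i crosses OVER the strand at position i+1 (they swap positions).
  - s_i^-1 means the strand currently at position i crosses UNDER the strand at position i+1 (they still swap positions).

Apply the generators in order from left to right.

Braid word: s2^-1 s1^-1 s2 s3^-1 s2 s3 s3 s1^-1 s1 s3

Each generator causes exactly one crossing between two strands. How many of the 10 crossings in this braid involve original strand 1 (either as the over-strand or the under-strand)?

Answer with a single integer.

Answer: 6

Derivation:
Gen 1: crossing 2x3. Involves strand 1? no. Count so far: 0
Gen 2: crossing 1x3. Involves strand 1? yes. Count so far: 1
Gen 3: crossing 1x2. Involves strand 1? yes. Count so far: 2
Gen 4: crossing 1x4. Involves strand 1? yes. Count so far: 3
Gen 5: crossing 2x4. Involves strand 1? no. Count so far: 3
Gen 6: crossing 2x1. Involves strand 1? yes. Count so far: 4
Gen 7: crossing 1x2. Involves strand 1? yes. Count so far: 5
Gen 8: crossing 3x4. Involves strand 1? no. Count so far: 5
Gen 9: crossing 4x3. Involves strand 1? no. Count so far: 5
Gen 10: crossing 2x1. Involves strand 1? yes. Count so far: 6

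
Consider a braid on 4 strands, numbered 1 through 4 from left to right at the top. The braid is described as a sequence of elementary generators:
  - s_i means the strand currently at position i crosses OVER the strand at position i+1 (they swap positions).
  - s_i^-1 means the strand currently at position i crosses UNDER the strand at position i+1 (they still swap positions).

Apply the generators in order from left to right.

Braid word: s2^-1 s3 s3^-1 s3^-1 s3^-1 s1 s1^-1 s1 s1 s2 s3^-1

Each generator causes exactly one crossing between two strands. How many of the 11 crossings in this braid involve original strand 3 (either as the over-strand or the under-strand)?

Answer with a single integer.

Gen 1: crossing 2x3. Involves strand 3? yes. Count so far: 1
Gen 2: crossing 2x4. Involves strand 3? no. Count so far: 1
Gen 3: crossing 4x2. Involves strand 3? no. Count so far: 1
Gen 4: crossing 2x4. Involves strand 3? no. Count so far: 1
Gen 5: crossing 4x2. Involves strand 3? no. Count so far: 1
Gen 6: crossing 1x3. Involves strand 3? yes. Count so far: 2
Gen 7: crossing 3x1. Involves strand 3? yes. Count so far: 3
Gen 8: crossing 1x3. Involves strand 3? yes. Count so far: 4
Gen 9: crossing 3x1. Involves strand 3? yes. Count so far: 5
Gen 10: crossing 3x2. Involves strand 3? yes. Count so far: 6
Gen 11: crossing 3x4. Involves strand 3? yes. Count so far: 7

Answer: 7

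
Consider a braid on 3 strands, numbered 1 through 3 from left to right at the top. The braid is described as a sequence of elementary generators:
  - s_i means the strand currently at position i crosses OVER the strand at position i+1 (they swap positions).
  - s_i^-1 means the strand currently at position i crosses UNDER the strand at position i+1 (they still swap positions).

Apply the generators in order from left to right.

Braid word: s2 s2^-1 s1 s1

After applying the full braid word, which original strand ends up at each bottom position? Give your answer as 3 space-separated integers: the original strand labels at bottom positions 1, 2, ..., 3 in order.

Gen 1 (s2): strand 2 crosses over strand 3. Perm now: [1 3 2]
Gen 2 (s2^-1): strand 3 crosses under strand 2. Perm now: [1 2 3]
Gen 3 (s1): strand 1 crosses over strand 2. Perm now: [2 1 3]
Gen 4 (s1): strand 2 crosses over strand 1. Perm now: [1 2 3]

Answer: 1 2 3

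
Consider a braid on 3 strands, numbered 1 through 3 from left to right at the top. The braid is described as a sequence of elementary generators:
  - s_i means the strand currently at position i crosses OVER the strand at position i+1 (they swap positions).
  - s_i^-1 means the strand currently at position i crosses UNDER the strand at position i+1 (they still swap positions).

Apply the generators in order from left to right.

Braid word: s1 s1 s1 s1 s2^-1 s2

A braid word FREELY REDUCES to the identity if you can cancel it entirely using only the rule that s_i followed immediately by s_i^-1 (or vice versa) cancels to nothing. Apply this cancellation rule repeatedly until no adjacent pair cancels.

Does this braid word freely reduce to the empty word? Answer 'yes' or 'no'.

Answer: no

Derivation:
Gen 1 (s1): push. Stack: [s1]
Gen 2 (s1): push. Stack: [s1 s1]
Gen 3 (s1): push. Stack: [s1 s1 s1]
Gen 4 (s1): push. Stack: [s1 s1 s1 s1]
Gen 5 (s2^-1): push. Stack: [s1 s1 s1 s1 s2^-1]
Gen 6 (s2): cancels prior s2^-1. Stack: [s1 s1 s1 s1]
Reduced word: s1 s1 s1 s1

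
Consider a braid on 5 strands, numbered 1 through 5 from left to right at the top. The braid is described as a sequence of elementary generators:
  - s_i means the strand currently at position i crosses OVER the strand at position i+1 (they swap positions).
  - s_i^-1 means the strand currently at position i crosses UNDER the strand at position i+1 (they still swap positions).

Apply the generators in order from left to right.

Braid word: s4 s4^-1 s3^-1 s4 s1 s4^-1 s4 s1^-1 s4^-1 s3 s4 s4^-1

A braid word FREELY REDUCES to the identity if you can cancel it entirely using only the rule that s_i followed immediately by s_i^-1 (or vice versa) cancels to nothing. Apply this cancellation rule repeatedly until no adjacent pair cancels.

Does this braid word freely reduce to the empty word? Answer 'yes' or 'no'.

Answer: yes

Derivation:
Gen 1 (s4): push. Stack: [s4]
Gen 2 (s4^-1): cancels prior s4. Stack: []
Gen 3 (s3^-1): push. Stack: [s3^-1]
Gen 4 (s4): push. Stack: [s3^-1 s4]
Gen 5 (s1): push. Stack: [s3^-1 s4 s1]
Gen 6 (s4^-1): push. Stack: [s3^-1 s4 s1 s4^-1]
Gen 7 (s4): cancels prior s4^-1. Stack: [s3^-1 s4 s1]
Gen 8 (s1^-1): cancels prior s1. Stack: [s3^-1 s4]
Gen 9 (s4^-1): cancels prior s4. Stack: [s3^-1]
Gen 10 (s3): cancels prior s3^-1. Stack: []
Gen 11 (s4): push. Stack: [s4]
Gen 12 (s4^-1): cancels prior s4. Stack: []
Reduced word: (empty)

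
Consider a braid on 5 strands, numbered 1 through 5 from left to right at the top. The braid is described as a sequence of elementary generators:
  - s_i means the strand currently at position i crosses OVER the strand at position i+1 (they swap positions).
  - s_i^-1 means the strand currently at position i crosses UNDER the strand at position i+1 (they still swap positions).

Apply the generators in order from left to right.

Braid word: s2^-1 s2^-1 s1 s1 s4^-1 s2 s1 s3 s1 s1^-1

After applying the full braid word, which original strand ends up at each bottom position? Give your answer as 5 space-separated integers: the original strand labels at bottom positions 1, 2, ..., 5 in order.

Answer: 3 1 5 2 4

Derivation:
Gen 1 (s2^-1): strand 2 crosses under strand 3. Perm now: [1 3 2 4 5]
Gen 2 (s2^-1): strand 3 crosses under strand 2. Perm now: [1 2 3 4 5]
Gen 3 (s1): strand 1 crosses over strand 2. Perm now: [2 1 3 4 5]
Gen 4 (s1): strand 2 crosses over strand 1. Perm now: [1 2 3 4 5]
Gen 5 (s4^-1): strand 4 crosses under strand 5. Perm now: [1 2 3 5 4]
Gen 6 (s2): strand 2 crosses over strand 3. Perm now: [1 3 2 5 4]
Gen 7 (s1): strand 1 crosses over strand 3. Perm now: [3 1 2 5 4]
Gen 8 (s3): strand 2 crosses over strand 5. Perm now: [3 1 5 2 4]
Gen 9 (s1): strand 3 crosses over strand 1. Perm now: [1 3 5 2 4]
Gen 10 (s1^-1): strand 1 crosses under strand 3. Perm now: [3 1 5 2 4]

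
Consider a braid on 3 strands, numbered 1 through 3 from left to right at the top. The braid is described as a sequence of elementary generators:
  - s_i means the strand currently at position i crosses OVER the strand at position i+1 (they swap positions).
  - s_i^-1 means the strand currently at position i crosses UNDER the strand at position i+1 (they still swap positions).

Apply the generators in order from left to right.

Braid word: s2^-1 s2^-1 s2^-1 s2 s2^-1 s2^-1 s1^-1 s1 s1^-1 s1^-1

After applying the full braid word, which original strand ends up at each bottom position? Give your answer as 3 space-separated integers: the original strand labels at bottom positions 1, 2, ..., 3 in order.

Answer: 1 2 3

Derivation:
Gen 1 (s2^-1): strand 2 crosses under strand 3. Perm now: [1 3 2]
Gen 2 (s2^-1): strand 3 crosses under strand 2. Perm now: [1 2 3]
Gen 3 (s2^-1): strand 2 crosses under strand 3. Perm now: [1 3 2]
Gen 4 (s2): strand 3 crosses over strand 2. Perm now: [1 2 3]
Gen 5 (s2^-1): strand 2 crosses under strand 3. Perm now: [1 3 2]
Gen 6 (s2^-1): strand 3 crosses under strand 2. Perm now: [1 2 3]
Gen 7 (s1^-1): strand 1 crosses under strand 2. Perm now: [2 1 3]
Gen 8 (s1): strand 2 crosses over strand 1. Perm now: [1 2 3]
Gen 9 (s1^-1): strand 1 crosses under strand 2. Perm now: [2 1 3]
Gen 10 (s1^-1): strand 2 crosses under strand 1. Perm now: [1 2 3]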